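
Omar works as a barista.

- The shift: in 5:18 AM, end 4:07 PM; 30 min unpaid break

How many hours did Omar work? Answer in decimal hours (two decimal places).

The shift: 5:18 AM–4:07 PM = 10 h 49 min; less 30 min break → 10 h 19 min

10.32 hours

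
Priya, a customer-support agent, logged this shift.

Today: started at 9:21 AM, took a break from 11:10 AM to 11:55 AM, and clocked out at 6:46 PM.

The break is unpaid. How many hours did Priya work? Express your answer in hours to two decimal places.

Today: 9:21 AM–6:46 PM = 9 h 25 min; less 45 min break → 8 h 40 min

8.67 hours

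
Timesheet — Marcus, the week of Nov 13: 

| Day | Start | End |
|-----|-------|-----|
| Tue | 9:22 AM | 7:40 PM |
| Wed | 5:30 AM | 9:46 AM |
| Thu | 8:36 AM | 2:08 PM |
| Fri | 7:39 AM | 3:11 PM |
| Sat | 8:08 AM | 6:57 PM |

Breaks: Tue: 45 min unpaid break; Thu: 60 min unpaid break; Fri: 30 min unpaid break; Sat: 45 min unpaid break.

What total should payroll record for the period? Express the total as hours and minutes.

Tue: 9:22 AM–7:40 PM = 10 h 18 min; less 45 min break → 9 h 33 min
Wed: 5:30 AM–9:46 AM = 4 h 16 min
Thu: 8:36 AM–2:08 PM = 5 h 32 min; less 60 min break → 4 h 32 min
Fri: 7:39 AM–3:11 PM = 7 h 32 min; less 30 min break → 7 h 2 min
Sat: 8:08 AM–6:57 PM = 10 h 49 min; less 45 min break → 10 h 4 min
Total: 9 h 33 min + 4 h 16 min + 4 h 32 min + 7 h 2 min + 10 h 4 min = 35 h 27 min.

35 h 27 min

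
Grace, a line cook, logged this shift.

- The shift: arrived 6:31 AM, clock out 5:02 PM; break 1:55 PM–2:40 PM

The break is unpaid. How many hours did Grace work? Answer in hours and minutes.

9 h 46 min

The shift: 6:31 AM–5:02 PM = 10 h 31 min; less 45 min break → 9 h 46 min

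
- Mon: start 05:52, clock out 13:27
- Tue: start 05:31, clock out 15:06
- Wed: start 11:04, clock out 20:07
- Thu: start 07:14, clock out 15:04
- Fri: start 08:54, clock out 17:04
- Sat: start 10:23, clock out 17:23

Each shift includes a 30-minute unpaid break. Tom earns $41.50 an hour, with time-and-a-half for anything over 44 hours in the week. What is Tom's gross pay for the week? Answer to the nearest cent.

Mon: 05:52–13:27 = 7 h 35 min; less 30 min break → 7 h 5 min
Tue: 05:31–15:06 = 9 h 35 min; less 30 min break → 9 h 5 min
Wed: 11:04–20:07 = 9 h 3 min; less 30 min break → 8 h 33 min
Thu: 07:14–15:04 = 7 h 50 min; less 30 min break → 7 h 20 min
Fri: 08:54–17:04 = 8 h 10 min; less 30 min break → 7 h 40 min
Sat: 10:23–17:23 = 7 h 0 min; less 30 min break → 6 h 30 min
Total worked: 46 h 13 min = 2773 min.
Regular 44 h 0 min = 2640 min at $41.50/h; overtime 2 h 13 min = 133 min at $62.25/h.
Pay = (2640 × $41.50 + 133 × $62.25) ÷ 60 = $1963.99.

$1963.99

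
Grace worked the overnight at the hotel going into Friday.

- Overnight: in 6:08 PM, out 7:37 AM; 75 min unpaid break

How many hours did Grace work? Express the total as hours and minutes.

12 h 14 min

Overnight: 6:08 PM → midnight = 5 h 52 min; midnight → 7:37 AM = 7 h 37 min; span 13 h 29 min; less 75 min break → 12 h 14 min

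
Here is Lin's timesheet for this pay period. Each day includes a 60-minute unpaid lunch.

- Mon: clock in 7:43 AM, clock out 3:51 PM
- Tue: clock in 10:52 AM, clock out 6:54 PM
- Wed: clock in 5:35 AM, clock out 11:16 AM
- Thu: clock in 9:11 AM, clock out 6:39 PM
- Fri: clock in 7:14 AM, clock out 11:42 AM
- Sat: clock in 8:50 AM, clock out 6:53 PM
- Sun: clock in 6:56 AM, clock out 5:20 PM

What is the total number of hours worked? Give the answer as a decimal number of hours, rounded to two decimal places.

49.23 hours

Mon: 7:43 AM–3:51 PM = 8 h 8 min; less 60 min break → 7 h 8 min
Tue: 10:52 AM–6:54 PM = 8 h 2 min; less 60 min break → 7 h 2 min
Wed: 5:35 AM–11:16 AM = 5 h 41 min; less 60 min break → 4 h 41 min
Thu: 9:11 AM–6:39 PM = 9 h 28 min; less 60 min break → 8 h 28 min
Fri: 7:14 AM–11:42 AM = 4 h 28 min; less 60 min break → 3 h 28 min
Sat: 8:50 AM–6:53 PM = 10 h 3 min; less 60 min break → 9 h 3 min
Sun: 6:56 AM–5:20 PM = 10 h 24 min; less 60 min break → 9 h 24 min
Total: 7 h 8 min + 7 h 2 min + 4 h 41 min + 8 h 28 min + 3 h 28 min + 9 h 3 min + 9 h 24 min = 49 h 14 min.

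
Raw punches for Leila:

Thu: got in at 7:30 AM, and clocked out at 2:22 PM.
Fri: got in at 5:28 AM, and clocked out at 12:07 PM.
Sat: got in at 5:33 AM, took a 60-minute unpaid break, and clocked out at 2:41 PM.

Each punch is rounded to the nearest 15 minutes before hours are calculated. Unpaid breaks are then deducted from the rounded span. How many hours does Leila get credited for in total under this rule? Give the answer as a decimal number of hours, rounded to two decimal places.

21.50 hours

Thu: in 7:30 AM→7:30 AM, out 2:22 PM→2:15 PM; 6 h 45 min
Fri: in 5:28 AM→5:30 AM, out 12:07 PM→12:00 PM; 6 h 30 min
Sat: in 5:33 AM→5:30 AM, out 2:41 PM→2:45 PM; 9 h 15 min − 60 min = 8 h 15 min
Total credited: 21 h 30 min.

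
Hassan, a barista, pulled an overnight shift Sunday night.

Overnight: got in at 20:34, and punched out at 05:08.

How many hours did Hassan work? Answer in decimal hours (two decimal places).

Overnight: 20:34 → midnight = 3 h 26 min; midnight → 05:08 = 5 h 8 min; span 8 h 34 min

8.57 hours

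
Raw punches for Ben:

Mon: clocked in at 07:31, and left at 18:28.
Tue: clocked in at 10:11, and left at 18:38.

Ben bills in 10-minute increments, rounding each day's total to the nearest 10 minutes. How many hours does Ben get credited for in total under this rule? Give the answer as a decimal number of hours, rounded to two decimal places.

19.50 hours

Mon: 07:31–18:28 = 10 h 57 min → rounds to 11 h 0 min
Tue: 10:11–18:38 = 8 h 27 min → rounds to 8 h 30 min
Total credited: 19 h 30 min.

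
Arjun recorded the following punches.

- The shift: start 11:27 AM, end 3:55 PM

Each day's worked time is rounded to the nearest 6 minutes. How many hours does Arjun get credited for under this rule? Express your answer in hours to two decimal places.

4.50 hours

The shift: 11:27 AM–3:55 PM = 4 h 28 min → rounds to 4 h 30 min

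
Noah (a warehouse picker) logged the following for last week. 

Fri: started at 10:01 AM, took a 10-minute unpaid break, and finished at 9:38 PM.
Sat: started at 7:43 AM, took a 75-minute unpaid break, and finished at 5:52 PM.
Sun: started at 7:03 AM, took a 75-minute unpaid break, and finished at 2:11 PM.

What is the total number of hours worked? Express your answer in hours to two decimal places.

Fri: 10:01 AM–9:38 PM = 11 h 37 min; less 10 min break → 11 h 27 min
Sat: 7:43 AM–5:52 PM = 10 h 9 min; less 75 min break → 8 h 54 min
Sun: 7:03 AM–2:11 PM = 7 h 8 min; less 75 min break → 5 h 53 min
Total: 11 h 27 min + 8 h 54 min + 5 h 53 min = 26 h 14 min.

26.23 hours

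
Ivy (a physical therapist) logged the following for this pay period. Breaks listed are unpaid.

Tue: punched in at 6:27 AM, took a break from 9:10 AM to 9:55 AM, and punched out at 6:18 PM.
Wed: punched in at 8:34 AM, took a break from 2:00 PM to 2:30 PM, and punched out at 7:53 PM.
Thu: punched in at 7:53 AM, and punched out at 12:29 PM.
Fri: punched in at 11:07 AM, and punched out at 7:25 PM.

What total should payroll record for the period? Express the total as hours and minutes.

Tue: 6:27 AM–6:18 PM = 11 h 51 min; less 45 min break → 11 h 6 min
Wed: 8:34 AM–7:53 PM = 11 h 19 min; less 30 min break → 10 h 49 min
Thu: 7:53 AM–12:29 PM = 4 h 36 min
Fri: 11:07 AM–7:25 PM = 8 h 18 min
Total: 11 h 6 min + 10 h 49 min + 4 h 36 min + 8 h 18 min = 34 h 49 min.

34 h 49 min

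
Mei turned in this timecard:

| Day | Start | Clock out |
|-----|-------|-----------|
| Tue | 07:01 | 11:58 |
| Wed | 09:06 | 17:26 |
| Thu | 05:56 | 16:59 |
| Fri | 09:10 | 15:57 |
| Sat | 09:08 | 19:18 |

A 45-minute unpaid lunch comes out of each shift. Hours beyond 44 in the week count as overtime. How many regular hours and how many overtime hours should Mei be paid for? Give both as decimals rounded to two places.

Regular 37.53 hours, overtime 0.00 hours

Tue: 07:01–11:58 = 4 h 57 min; less 45 min break → 4 h 12 min
Wed: 09:06–17:26 = 8 h 20 min; less 45 min break → 7 h 35 min
Thu: 05:56–16:59 = 11 h 3 min; less 45 min break → 10 h 18 min
Fri: 09:10–15:57 = 6 h 47 min; less 45 min break → 6 h 2 min
Sat: 09:08–19:18 = 10 h 10 min; less 45 min break → 9 h 25 min
Total worked: 37 h 32 min = 37.53 h.
Threshold 44 h → overtime 0 h 0 min, regular 37 h 32 min.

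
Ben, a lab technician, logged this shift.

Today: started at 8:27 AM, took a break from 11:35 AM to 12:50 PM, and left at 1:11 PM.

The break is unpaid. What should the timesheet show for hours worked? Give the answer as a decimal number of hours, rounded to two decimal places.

Today: 8:27 AM–1:11 PM = 4 h 44 min; less 75 min break → 3 h 29 min

3.48 hours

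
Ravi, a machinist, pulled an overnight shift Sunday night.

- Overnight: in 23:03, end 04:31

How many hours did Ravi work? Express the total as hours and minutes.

Overnight: 23:03 → midnight = 0 h 57 min; midnight → 04:31 = 4 h 31 min; span 5 h 28 min

5 h 28 min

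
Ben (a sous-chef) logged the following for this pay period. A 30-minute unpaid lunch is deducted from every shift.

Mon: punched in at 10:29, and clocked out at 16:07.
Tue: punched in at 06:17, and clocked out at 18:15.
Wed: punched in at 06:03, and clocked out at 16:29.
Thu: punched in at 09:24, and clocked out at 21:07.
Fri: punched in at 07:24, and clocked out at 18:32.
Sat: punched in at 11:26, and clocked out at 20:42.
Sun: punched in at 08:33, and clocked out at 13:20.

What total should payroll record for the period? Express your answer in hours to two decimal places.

Mon: 10:29–16:07 = 5 h 38 min; less 30 min break → 5 h 8 min
Tue: 06:17–18:15 = 11 h 58 min; less 30 min break → 11 h 28 min
Wed: 06:03–16:29 = 10 h 26 min; less 30 min break → 9 h 56 min
Thu: 09:24–21:07 = 11 h 43 min; less 30 min break → 11 h 13 min
Fri: 07:24–18:32 = 11 h 8 min; less 30 min break → 10 h 38 min
Sat: 11:26–20:42 = 9 h 16 min; less 30 min break → 8 h 46 min
Sun: 08:33–13:20 = 4 h 47 min; less 30 min break → 4 h 17 min
Total: 5 h 8 min + 11 h 28 min + 9 h 56 min + 11 h 13 min + 10 h 38 min + 8 h 46 min + 4 h 17 min = 61 h 26 min.

61.43 hours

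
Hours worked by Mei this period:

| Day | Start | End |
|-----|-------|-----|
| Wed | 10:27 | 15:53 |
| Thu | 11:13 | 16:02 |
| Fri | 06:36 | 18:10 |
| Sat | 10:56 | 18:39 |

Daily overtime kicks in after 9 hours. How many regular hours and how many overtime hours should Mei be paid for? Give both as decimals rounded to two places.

Wed: 10:27–15:53 = 5 h 26 min
Thu: 11:13–16:02 = 4 h 49 min
Fri: 06:36–18:10 = 11 h 34 min
Sat: 10:56–18:39 = 7 h 43 min
Wed reg 5 h 26 min / OT 0 h 0 min; Thu reg 4 h 49 min / OT 0 h 0 min; Fri reg 9 h 0 min / OT 2 h 34 min; Sat reg 7 h 43 min / OT 0 h 0 min.
Totals: regular 26 h 58 min, overtime 2 h 34 min.

Regular 26.97 hours, overtime 2.57 hours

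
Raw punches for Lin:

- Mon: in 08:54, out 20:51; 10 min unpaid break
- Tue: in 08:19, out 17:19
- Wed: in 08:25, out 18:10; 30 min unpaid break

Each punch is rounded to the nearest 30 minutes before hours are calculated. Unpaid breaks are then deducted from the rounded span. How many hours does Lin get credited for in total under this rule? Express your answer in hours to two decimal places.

Mon: in 08:54→09:00, out 20:51→21:00; 12 h 0 min − 10 min = 11 h 50 min
Tue: in 08:19→08:30, out 17:19→17:30; 9 h 0 min
Wed: in 08:25→08:30, out 18:10→18:00; 9 h 30 min − 30 min = 9 h 0 min
Total credited: 29 h 50 min.

29.83 hours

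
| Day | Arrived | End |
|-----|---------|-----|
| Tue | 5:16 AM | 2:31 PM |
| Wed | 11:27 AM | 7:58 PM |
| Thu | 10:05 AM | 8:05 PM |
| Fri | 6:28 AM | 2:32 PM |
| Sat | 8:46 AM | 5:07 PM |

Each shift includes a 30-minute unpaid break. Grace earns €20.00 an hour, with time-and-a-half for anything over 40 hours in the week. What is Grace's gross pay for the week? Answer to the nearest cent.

Tue: 5:16 AM–2:31 PM = 9 h 15 min; less 30 min break → 8 h 45 min
Wed: 11:27 AM–7:58 PM = 8 h 31 min; less 30 min break → 8 h 1 min
Thu: 10:05 AM–8:05 PM = 10 h 0 min; less 30 min break → 9 h 30 min
Fri: 6:28 AM–2:32 PM = 8 h 4 min; less 30 min break → 7 h 34 min
Sat: 8:46 AM–5:07 PM = 8 h 21 min; less 30 min break → 7 h 51 min
Total worked: 41 h 41 min = 2501 min.
Regular 40 h 0 min = 2400 min at €20.00/h; overtime 1 h 41 min = 101 min at €30.00/h.
Pay = (2400 × €20.00 + 101 × €30.00) ÷ 60 = €850.50.

€850.50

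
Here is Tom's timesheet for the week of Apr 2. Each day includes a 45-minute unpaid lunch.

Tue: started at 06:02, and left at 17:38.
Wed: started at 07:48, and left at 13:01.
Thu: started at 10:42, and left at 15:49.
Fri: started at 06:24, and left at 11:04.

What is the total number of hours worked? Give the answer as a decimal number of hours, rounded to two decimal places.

23.60 hours

Tue: 06:02–17:38 = 11 h 36 min; less 45 min break → 10 h 51 min
Wed: 07:48–13:01 = 5 h 13 min; less 45 min break → 4 h 28 min
Thu: 10:42–15:49 = 5 h 7 min; less 45 min break → 4 h 22 min
Fri: 06:24–11:04 = 4 h 40 min; less 45 min break → 3 h 55 min
Total: 10 h 51 min + 4 h 28 min + 4 h 22 min + 3 h 55 min = 23 h 36 min.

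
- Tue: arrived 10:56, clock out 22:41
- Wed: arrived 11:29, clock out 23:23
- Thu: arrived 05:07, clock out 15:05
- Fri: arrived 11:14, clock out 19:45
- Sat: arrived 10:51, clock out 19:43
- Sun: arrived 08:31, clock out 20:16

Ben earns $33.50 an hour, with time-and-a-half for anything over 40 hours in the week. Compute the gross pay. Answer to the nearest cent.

$2483.19

Tue: 10:56–22:41 = 11 h 45 min
Wed: 11:29–23:23 = 11 h 54 min
Thu: 05:07–15:05 = 9 h 58 min
Fri: 11:14–19:45 = 8 h 31 min
Sat: 10:51–19:43 = 8 h 52 min
Sun: 08:31–20:16 = 11 h 45 min
Total worked: 62 h 45 min = 3765 min.
Regular 40 h 0 min = 2400 min at $33.50/h; overtime 22 h 45 min = 1365 min at $50.25/h.
Pay = (2400 × $33.50 + 1365 × $50.25) ÷ 60 = $2483.19.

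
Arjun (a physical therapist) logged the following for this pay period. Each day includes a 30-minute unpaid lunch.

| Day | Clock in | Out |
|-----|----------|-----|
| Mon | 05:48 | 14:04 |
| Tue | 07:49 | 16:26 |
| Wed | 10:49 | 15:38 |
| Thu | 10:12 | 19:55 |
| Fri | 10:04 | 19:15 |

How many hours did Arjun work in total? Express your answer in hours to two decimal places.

38.10 hours

Mon: 05:48–14:04 = 8 h 16 min; less 30 min break → 7 h 46 min
Tue: 07:49–16:26 = 8 h 37 min; less 30 min break → 8 h 7 min
Wed: 10:49–15:38 = 4 h 49 min; less 30 min break → 4 h 19 min
Thu: 10:12–19:55 = 9 h 43 min; less 30 min break → 9 h 13 min
Fri: 10:04–19:15 = 9 h 11 min; less 30 min break → 8 h 41 min
Total: 7 h 46 min + 8 h 7 min + 4 h 19 min + 9 h 13 min + 8 h 41 min = 38 h 6 min.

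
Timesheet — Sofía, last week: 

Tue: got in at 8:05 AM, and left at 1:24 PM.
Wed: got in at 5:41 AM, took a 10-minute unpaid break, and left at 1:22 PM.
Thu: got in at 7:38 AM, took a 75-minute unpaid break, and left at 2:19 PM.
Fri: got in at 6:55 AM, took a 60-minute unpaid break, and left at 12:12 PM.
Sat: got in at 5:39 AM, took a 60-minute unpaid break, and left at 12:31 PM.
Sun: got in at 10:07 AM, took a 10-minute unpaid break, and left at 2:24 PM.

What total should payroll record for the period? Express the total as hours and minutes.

32 h 32 min

Tue: 8:05 AM–1:24 PM = 5 h 19 min
Wed: 5:41 AM–1:22 PM = 7 h 41 min; less 10 min break → 7 h 31 min
Thu: 7:38 AM–2:19 PM = 6 h 41 min; less 75 min break → 5 h 26 min
Fri: 6:55 AM–12:12 PM = 5 h 17 min; less 60 min break → 4 h 17 min
Sat: 5:39 AM–12:31 PM = 6 h 52 min; less 60 min break → 5 h 52 min
Sun: 10:07 AM–2:24 PM = 4 h 17 min; less 10 min break → 4 h 7 min
Total: 5 h 19 min + 7 h 31 min + 5 h 26 min + 4 h 17 min + 5 h 52 min + 4 h 7 min = 32 h 32 min.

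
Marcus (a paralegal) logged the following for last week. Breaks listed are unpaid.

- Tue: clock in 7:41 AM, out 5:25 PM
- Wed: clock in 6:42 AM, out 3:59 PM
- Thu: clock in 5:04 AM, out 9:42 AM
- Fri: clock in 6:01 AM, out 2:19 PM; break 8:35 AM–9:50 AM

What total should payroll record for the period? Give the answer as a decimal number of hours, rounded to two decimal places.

Tue: 7:41 AM–5:25 PM = 9 h 44 min
Wed: 6:42 AM–3:59 PM = 9 h 17 min
Thu: 5:04 AM–9:42 AM = 4 h 38 min
Fri: 6:01 AM–2:19 PM = 8 h 18 min; less 75 min break → 7 h 3 min
Total: 9 h 44 min + 9 h 17 min + 4 h 38 min + 7 h 3 min = 30 h 42 min.

30.70 hours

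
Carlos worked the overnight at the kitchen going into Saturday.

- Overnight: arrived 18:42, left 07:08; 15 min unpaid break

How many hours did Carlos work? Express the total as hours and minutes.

12 h 11 min

Overnight: 18:42 → midnight = 5 h 18 min; midnight → 07:08 = 7 h 8 min; span 12 h 26 min; less 15 min break → 12 h 11 min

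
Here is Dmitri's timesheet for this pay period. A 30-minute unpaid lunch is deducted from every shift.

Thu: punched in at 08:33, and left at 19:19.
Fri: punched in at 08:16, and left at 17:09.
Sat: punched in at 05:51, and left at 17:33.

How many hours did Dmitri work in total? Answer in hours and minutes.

29 h 51 min

Thu: 08:33–19:19 = 10 h 46 min; less 30 min break → 10 h 16 min
Fri: 08:16–17:09 = 8 h 53 min; less 30 min break → 8 h 23 min
Sat: 05:51–17:33 = 11 h 42 min; less 30 min break → 11 h 12 min
Total: 10 h 16 min + 8 h 23 min + 11 h 12 min = 29 h 51 min.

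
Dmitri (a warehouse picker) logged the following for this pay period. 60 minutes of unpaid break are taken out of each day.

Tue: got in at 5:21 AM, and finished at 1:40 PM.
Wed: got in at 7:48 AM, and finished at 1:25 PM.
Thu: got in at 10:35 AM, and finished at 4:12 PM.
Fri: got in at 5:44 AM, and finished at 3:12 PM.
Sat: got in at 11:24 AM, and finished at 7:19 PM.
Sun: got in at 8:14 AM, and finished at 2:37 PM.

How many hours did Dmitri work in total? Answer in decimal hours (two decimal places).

Tue: 5:21 AM–1:40 PM = 8 h 19 min; less 60 min break → 7 h 19 min
Wed: 7:48 AM–1:25 PM = 5 h 37 min; less 60 min break → 4 h 37 min
Thu: 10:35 AM–4:12 PM = 5 h 37 min; less 60 min break → 4 h 37 min
Fri: 5:44 AM–3:12 PM = 9 h 28 min; less 60 min break → 8 h 28 min
Sat: 11:24 AM–7:19 PM = 7 h 55 min; less 60 min break → 6 h 55 min
Sun: 8:14 AM–2:37 PM = 6 h 23 min; less 60 min break → 5 h 23 min
Total: 7 h 19 min + 4 h 37 min + 4 h 37 min + 8 h 28 min + 6 h 55 min + 5 h 23 min = 37 h 19 min.

37.32 hours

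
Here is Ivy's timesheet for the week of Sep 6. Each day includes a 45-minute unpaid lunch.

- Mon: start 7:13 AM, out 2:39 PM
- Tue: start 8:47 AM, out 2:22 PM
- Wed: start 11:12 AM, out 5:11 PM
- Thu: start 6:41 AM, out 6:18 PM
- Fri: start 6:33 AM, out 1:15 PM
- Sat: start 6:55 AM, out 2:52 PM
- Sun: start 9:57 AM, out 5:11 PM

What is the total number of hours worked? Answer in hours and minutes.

47 h 15 min

Mon: 7:13 AM–2:39 PM = 7 h 26 min; less 45 min break → 6 h 41 min
Tue: 8:47 AM–2:22 PM = 5 h 35 min; less 45 min break → 4 h 50 min
Wed: 11:12 AM–5:11 PM = 5 h 59 min; less 45 min break → 5 h 14 min
Thu: 6:41 AM–6:18 PM = 11 h 37 min; less 45 min break → 10 h 52 min
Fri: 6:33 AM–1:15 PM = 6 h 42 min; less 45 min break → 5 h 57 min
Sat: 6:55 AM–2:52 PM = 7 h 57 min; less 45 min break → 7 h 12 min
Sun: 9:57 AM–5:11 PM = 7 h 14 min; less 45 min break → 6 h 29 min
Total: 6 h 41 min + 4 h 50 min + 5 h 14 min + 10 h 52 min + 5 h 57 min + 7 h 12 min + 6 h 29 min = 47 h 15 min.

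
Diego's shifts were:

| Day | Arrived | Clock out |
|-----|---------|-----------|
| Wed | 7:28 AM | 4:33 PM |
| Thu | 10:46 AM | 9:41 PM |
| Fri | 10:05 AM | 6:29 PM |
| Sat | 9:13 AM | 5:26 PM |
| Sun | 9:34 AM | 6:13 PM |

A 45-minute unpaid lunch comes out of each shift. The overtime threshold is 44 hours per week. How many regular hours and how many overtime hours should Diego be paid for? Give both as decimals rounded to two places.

Wed: 7:28 AM–4:33 PM = 9 h 5 min; less 45 min break → 8 h 20 min
Thu: 10:46 AM–9:41 PM = 10 h 55 min; less 45 min break → 10 h 10 min
Fri: 10:05 AM–6:29 PM = 8 h 24 min; less 45 min break → 7 h 39 min
Sat: 9:13 AM–5:26 PM = 8 h 13 min; less 45 min break → 7 h 28 min
Sun: 9:34 AM–6:13 PM = 8 h 39 min; less 45 min break → 7 h 54 min
Total worked: 41 h 31 min = 41.52 h.
Threshold 44 h → overtime 0 h 0 min, regular 41 h 31 min.

Regular 41.52 hours, overtime 0.00 hours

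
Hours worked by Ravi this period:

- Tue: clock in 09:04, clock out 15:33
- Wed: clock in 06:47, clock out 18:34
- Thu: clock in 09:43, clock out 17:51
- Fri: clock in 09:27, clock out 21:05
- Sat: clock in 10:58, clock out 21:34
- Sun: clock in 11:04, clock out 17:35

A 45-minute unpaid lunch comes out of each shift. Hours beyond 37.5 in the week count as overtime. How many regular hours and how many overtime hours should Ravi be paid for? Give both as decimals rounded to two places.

Regular 37.50 hours, overtime 13.15 hours

Tue: 09:04–15:33 = 6 h 29 min; less 45 min break → 5 h 44 min
Wed: 06:47–18:34 = 11 h 47 min; less 45 min break → 11 h 2 min
Thu: 09:43–17:51 = 8 h 8 min; less 45 min break → 7 h 23 min
Fri: 09:27–21:05 = 11 h 38 min; less 45 min break → 10 h 53 min
Sat: 10:58–21:34 = 10 h 36 min; less 45 min break → 9 h 51 min
Sun: 11:04–17:35 = 6 h 31 min; less 45 min break → 5 h 46 min
Total worked: 50 h 39 min = 50.65 h.
Threshold 37.5 h → overtime 13 h 9 min, regular 37 h 30 min.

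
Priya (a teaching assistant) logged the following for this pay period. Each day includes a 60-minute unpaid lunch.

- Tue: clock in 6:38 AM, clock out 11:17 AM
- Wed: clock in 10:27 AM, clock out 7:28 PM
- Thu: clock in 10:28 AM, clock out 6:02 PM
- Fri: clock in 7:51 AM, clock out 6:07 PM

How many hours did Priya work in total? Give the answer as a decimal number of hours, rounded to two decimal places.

Tue: 6:38 AM–11:17 AM = 4 h 39 min; less 60 min break → 3 h 39 min
Wed: 10:27 AM–7:28 PM = 9 h 1 min; less 60 min break → 8 h 1 min
Thu: 10:28 AM–6:02 PM = 7 h 34 min; less 60 min break → 6 h 34 min
Fri: 7:51 AM–6:07 PM = 10 h 16 min; less 60 min break → 9 h 16 min
Total: 3 h 39 min + 8 h 1 min + 6 h 34 min + 9 h 16 min = 27 h 30 min.

27.50 hours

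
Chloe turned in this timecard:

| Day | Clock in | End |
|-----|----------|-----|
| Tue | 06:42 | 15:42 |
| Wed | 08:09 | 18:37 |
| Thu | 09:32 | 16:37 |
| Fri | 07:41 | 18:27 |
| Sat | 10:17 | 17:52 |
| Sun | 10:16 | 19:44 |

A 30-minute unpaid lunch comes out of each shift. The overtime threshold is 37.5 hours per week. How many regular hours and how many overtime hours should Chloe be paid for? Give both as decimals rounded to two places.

Regular 37.50 hours, overtime 13.87 hours

Tue: 06:42–15:42 = 9 h 0 min; less 30 min break → 8 h 30 min
Wed: 08:09–18:37 = 10 h 28 min; less 30 min break → 9 h 58 min
Thu: 09:32–16:37 = 7 h 5 min; less 30 min break → 6 h 35 min
Fri: 07:41–18:27 = 10 h 46 min; less 30 min break → 10 h 16 min
Sat: 10:17–17:52 = 7 h 35 min; less 30 min break → 7 h 5 min
Sun: 10:16–19:44 = 9 h 28 min; less 30 min break → 8 h 58 min
Total worked: 51 h 22 min = 51.37 h.
Threshold 37.5 h → overtime 13 h 52 min, regular 37 h 30 min.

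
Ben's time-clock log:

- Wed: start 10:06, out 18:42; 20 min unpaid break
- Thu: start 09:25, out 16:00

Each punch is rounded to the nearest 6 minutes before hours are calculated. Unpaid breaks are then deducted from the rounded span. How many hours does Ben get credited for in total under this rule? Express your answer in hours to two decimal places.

14.87 hours

Wed: in 10:06→10:06, out 18:42→18:42; 8 h 36 min − 20 min = 8 h 16 min
Thu: in 09:25→09:24, out 16:00→16:00; 6 h 36 min
Total credited: 14 h 52 min.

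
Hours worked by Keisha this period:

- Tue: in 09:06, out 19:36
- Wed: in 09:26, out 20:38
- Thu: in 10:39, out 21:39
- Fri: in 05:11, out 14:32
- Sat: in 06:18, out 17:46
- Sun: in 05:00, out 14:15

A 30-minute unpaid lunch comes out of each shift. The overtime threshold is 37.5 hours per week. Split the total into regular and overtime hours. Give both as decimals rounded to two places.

Regular 37.50 hours, overtime 22.27 hours

Tue: 09:06–19:36 = 10 h 30 min; less 30 min break → 10 h 0 min
Wed: 09:26–20:38 = 11 h 12 min; less 30 min break → 10 h 42 min
Thu: 10:39–21:39 = 11 h 0 min; less 30 min break → 10 h 30 min
Fri: 05:11–14:32 = 9 h 21 min; less 30 min break → 8 h 51 min
Sat: 06:18–17:46 = 11 h 28 min; less 30 min break → 10 h 58 min
Sun: 05:00–14:15 = 9 h 15 min; less 30 min break → 8 h 45 min
Total worked: 59 h 46 min = 59.77 h.
Threshold 37.5 h → overtime 22 h 16 min, regular 37 h 30 min.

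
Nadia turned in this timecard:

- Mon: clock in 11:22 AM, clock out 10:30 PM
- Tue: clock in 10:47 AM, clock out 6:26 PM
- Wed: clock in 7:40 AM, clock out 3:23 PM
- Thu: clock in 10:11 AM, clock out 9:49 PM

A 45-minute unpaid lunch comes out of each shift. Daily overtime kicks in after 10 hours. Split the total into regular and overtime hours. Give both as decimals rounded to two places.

Mon: 11:22 AM–10:30 PM = 11 h 8 min; less 45 min break → 10 h 23 min
Tue: 10:47 AM–6:26 PM = 7 h 39 min; less 45 min break → 6 h 54 min
Wed: 7:40 AM–3:23 PM = 7 h 43 min; less 45 min break → 6 h 58 min
Thu: 10:11 AM–9:49 PM = 11 h 38 min; less 45 min break → 10 h 53 min
Mon reg 10 h 0 min / OT 0 h 23 min; Tue reg 6 h 54 min / OT 0 h 0 min; Wed reg 6 h 58 min / OT 0 h 0 min; Thu reg 10 h 0 min / OT 0 h 53 min.
Totals: regular 33 h 52 min, overtime 1 h 16 min.

Regular 33.87 hours, overtime 1.27 hours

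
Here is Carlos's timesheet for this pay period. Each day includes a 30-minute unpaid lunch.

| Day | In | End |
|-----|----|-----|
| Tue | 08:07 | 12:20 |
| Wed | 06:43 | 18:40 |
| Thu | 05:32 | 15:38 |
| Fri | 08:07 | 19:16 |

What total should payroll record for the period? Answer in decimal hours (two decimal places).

Tue: 08:07–12:20 = 4 h 13 min; less 30 min break → 3 h 43 min
Wed: 06:43–18:40 = 11 h 57 min; less 30 min break → 11 h 27 min
Thu: 05:32–15:38 = 10 h 6 min; less 30 min break → 9 h 36 min
Fri: 08:07–19:16 = 11 h 9 min; less 30 min break → 10 h 39 min
Total: 3 h 43 min + 11 h 27 min + 9 h 36 min + 10 h 39 min = 35 h 25 min.

35.42 hours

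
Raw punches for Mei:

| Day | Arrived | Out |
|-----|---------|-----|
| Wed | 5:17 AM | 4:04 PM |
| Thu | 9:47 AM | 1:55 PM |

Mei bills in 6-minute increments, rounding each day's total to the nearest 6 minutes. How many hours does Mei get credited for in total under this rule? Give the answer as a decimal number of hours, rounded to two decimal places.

14.90 hours

Wed: 5:17 AM–4:04 PM = 10 h 47 min → rounds to 10 h 48 min
Thu: 9:47 AM–1:55 PM = 4 h 8 min → rounds to 4 h 6 min
Total credited: 14 h 54 min.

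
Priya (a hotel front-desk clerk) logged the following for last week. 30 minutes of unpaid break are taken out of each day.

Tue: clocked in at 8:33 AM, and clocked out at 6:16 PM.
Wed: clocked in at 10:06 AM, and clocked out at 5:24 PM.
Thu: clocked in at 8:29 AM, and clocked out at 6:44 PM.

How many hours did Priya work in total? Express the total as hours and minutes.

Tue: 8:33 AM–6:16 PM = 9 h 43 min; less 30 min break → 9 h 13 min
Wed: 10:06 AM–5:24 PM = 7 h 18 min; less 30 min break → 6 h 48 min
Thu: 8:29 AM–6:44 PM = 10 h 15 min; less 30 min break → 9 h 45 min
Total: 9 h 13 min + 6 h 48 min + 9 h 45 min = 25 h 46 min.

25 h 46 min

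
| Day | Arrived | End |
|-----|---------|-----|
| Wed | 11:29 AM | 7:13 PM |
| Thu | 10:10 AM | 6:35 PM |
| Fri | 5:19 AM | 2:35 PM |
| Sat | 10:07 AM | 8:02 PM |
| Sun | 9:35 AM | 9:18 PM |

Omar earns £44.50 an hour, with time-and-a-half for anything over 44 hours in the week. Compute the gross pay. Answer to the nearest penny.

£2161.59

Wed: 11:29 AM–7:13 PM = 7 h 44 min
Thu: 10:10 AM–6:35 PM = 8 h 25 min
Fri: 5:19 AM–2:35 PM = 9 h 16 min
Sat: 10:07 AM–8:02 PM = 9 h 55 min
Sun: 9:35 AM–9:18 PM = 11 h 43 min
Total worked: 47 h 3 min = 2823 min.
Regular 44 h 0 min = 2640 min at £44.50/h; overtime 3 h 3 min = 183 min at £66.75/h.
Pay = (2640 × £44.50 + 183 × £66.75) ÷ 60 = £2161.59.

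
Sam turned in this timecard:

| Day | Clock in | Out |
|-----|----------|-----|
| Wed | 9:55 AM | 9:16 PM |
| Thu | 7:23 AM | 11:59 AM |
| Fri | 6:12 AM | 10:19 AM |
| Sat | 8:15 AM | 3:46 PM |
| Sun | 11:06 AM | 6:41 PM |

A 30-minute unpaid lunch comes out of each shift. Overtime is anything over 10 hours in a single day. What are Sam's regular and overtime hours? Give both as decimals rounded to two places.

Regular 31.82 hours, overtime 0.85 hours

Wed: 9:55 AM–9:16 PM = 11 h 21 min; less 30 min break → 10 h 51 min
Thu: 7:23 AM–11:59 AM = 4 h 36 min; less 30 min break → 4 h 6 min
Fri: 6:12 AM–10:19 AM = 4 h 7 min; less 30 min break → 3 h 37 min
Sat: 8:15 AM–3:46 PM = 7 h 31 min; less 30 min break → 7 h 1 min
Sun: 11:06 AM–6:41 PM = 7 h 35 min; less 30 min break → 7 h 5 min
Wed reg 10 h 0 min / OT 0 h 51 min; Thu reg 4 h 6 min / OT 0 h 0 min; Fri reg 3 h 37 min / OT 0 h 0 min; Sat reg 7 h 1 min / OT 0 h 0 min; Sun reg 7 h 5 min / OT 0 h 0 min.
Totals: regular 31 h 49 min, overtime 0 h 51 min.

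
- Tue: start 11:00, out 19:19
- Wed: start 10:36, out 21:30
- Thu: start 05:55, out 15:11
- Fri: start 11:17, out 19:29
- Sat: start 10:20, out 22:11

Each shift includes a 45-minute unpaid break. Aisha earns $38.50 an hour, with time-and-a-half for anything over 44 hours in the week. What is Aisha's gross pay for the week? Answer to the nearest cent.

$1739.24

Tue: 11:00–19:19 = 8 h 19 min; less 45 min break → 7 h 34 min
Wed: 10:36–21:30 = 10 h 54 min; less 45 min break → 10 h 9 min
Thu: 05:55–15:11 = 9 h 16 min; less 45 min break → 8 h 31 min
Fri: 11:17–19:29 = 8 h 12 min; less 45 min break → 7 h 27 min
Sat: 10:20–22:11 = 11 h 51 min; less 45 min break → 11 h 6 min
Total worked: 44 h 47 min = 2687 min.
Regular 44 h 0 min = 2640 min at $38.50/h; overtime 0 h 47 min = 47 min at $57.75/h.
Pay = (2640 × $38.50 + 47 × $57.75) ÷ 60 = $1739.24.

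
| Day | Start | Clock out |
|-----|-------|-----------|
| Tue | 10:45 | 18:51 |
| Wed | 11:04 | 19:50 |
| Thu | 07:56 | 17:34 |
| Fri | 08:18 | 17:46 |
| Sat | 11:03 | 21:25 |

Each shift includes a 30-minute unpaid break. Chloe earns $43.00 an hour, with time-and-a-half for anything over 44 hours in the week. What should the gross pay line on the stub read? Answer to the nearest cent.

$1884.83

Tue: 10:45–18:51 = 8 h 6 min; less 30 min break → 7 h 36 min
Wed: 11:04–19:50 = 8 h 46 min; less 30 min break → 8 h 16 min
Thu: 07:56–17:34 = 9 h 38 min; less 30 min break → 9 h 8 min
Fri: 08:18–17:46 = 9 h 28 min; less 30 min break → 8 h 58 min
Sat: 11:03–21:25 = 10 h 22 min; less 30 min break → 9 h 52 min
Total worked: 43 h 50 min = 2630 min.
Regular 43 h 50 min = 2630 min at $43.00/h; overtime 0 h 0 min = 0 min at $64.50/h.
Pay = (2630 × $43.00 + 0 × $64.50) ÷ 60 = $1884.83.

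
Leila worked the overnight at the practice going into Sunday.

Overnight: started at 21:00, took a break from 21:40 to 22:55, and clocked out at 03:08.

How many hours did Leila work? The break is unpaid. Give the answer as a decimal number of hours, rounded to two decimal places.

4.88 hours

Overnight: 21:00 → midnight = 3 h 0 min; midnight → 03:08 = 3 h 8 min; span 6 h 8 min; less 75 min break → 4 h 53 min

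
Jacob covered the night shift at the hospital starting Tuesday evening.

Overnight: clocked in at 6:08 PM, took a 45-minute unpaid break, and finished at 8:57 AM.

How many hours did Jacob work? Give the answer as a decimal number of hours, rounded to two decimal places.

Overnight: 6:08 PM → midnight = 5 h 52 min; midnight → 8:57 AM = 8 h 57 min; span 14 h 49 min; less 45 min break → 14 h 4 min

14.07 hours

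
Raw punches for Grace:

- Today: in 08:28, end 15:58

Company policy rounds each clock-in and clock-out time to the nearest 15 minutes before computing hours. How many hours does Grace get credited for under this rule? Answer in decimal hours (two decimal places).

7.50 hours

Today: in 08:28→08:30, out 15:58→16:00; 7 h 30 min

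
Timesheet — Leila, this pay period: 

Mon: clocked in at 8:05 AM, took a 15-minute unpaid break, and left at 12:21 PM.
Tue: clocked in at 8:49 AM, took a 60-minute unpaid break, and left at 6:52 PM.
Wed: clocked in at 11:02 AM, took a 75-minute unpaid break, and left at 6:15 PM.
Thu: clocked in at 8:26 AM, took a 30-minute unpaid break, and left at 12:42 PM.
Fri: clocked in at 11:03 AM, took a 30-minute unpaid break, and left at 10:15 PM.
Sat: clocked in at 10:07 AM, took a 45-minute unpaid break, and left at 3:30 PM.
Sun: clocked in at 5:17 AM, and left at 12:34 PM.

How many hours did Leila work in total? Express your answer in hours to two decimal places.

45.42 hours

Mon: 8:05 AM–12:21 PM = 4 h 16 min; less 15 min break → 4 h 1 min
Tue: 8:49 AM–6:52 PM = 10 h 3 min; less 60 min break → 9 h 3 min
Wed: 11:02 AM–6:15 PM = 7 h 13 min; less 75 min break → 5 h 58 min
Thu: 8:26 AM–12:42 PM = 4 h 16 min; less 30 min break → 3 h 46 min
Fri: 11:03 AM–10:15 PM = 11 h 12 min; less 30 min break → 10 h 42 min
Sat: 10:07 AM–3:30 PM = 5 h 23 min; less 45 min break → 4 h 38 min
Sun: 5:17 AM–12:34 PM = 7 h 17 min
Total: 4 h 1 min + 9 h 3 min + 5 h 58 min + 3 h 46 min + 10 h 42 min + 4 h 38 min + 7 h 17 min = 45 h 25 min.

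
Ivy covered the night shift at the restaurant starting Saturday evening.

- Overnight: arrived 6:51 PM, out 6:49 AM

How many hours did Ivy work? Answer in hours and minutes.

Overnight: 6:51 PM → midnight = 5 h 9 min; midnight → 6:49 AM = 6 h 49 min; span 11 h 58 min

11 h 58 min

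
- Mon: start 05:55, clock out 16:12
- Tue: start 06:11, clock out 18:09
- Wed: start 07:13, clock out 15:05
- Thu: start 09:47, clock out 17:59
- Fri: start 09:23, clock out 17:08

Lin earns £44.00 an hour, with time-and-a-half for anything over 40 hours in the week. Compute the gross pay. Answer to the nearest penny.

£2160.40

Mon: 05:55–16:12 = 10 h 17 min
Tue: 06:11–18:09 = 11 h 58 min
Wed: 07:13–15:05 = 7 h 52 min
Thu: 09:47–17:59 = 8 h 12 min
Fri: 09:23–17:08 = 7 h 45 min
Total worked: 46 h 4 min = 2764 min.
Regular 40 h 0 min = 2400 min at £44.00/h; overtime 6 h 4 min = 364 min at £66.00/h.
Pay = (2400 × £44.00 + 364 × £66.00) ÷ 60 = £2160.40.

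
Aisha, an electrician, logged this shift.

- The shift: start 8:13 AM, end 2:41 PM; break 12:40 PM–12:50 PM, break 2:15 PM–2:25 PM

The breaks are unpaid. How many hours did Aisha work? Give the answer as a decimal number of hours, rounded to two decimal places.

6.13 hours

The shift: 8:13 AM–2:41 PM = 6 h 28 min; less 20 min break → 6 h 8 min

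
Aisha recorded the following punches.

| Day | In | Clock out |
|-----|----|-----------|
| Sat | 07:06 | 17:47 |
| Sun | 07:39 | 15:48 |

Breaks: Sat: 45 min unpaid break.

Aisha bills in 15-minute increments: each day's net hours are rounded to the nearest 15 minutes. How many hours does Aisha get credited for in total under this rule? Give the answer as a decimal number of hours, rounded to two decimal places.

18.25 hours

Sat: 07:06–17:47 = 10 h 41 min − 45 min = 9 h 56 min → rounds to 10 h 0 min
Sun: 07:39–15:48 = 8 h 9 min → rounds to 8 h 15 min
Total credited: 18 h 15 min.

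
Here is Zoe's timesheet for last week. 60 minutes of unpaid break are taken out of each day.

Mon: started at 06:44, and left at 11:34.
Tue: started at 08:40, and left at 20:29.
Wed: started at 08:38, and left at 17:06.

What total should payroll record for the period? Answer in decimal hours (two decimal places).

Mon: 06:44–11:34 = 4 h 50 min; less 60 min break → 3 h 50 min
Tue: 08:40–20:29 = 11 h 49 min; less 60 min break → 10 h 49 min
Wed: 08:38–17:06 = 8 h 28 min; less 60 min break → 7 h 28 min
Total: 3 h 50 min + 10 h 49 min + 7 h 28 min = 22 h 7 min.

22.12 hours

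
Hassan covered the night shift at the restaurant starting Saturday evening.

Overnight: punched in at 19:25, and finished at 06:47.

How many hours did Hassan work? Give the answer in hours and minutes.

Overnight: 19:25 → midnight = 4 h 35 min; midnight → 06:47 = 6 h 47 min; span 11 h 22 min

11 h 22 min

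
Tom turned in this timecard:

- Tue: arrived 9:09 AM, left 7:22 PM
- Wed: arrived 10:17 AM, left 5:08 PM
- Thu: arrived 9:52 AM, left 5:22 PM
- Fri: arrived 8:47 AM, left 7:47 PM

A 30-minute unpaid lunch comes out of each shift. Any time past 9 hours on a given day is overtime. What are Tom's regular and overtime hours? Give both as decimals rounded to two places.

Tue: 9:09 AM–7:22 PM = 10 h 13 min; less 30 min break → 9 h 43 min
Wed: 10:17 AM–5:08 PM = 6 h 51 min; less 30 min break → 6 h 21 min
Thu: 9:52 AM–5:22 PM = 7 h 30 min; less 30 min break → 7 h 0 min
Fri: 8:47 AM–7:47 PM = 11 h 0 min; less 30 min break → 10 h 30 min
Tue reg 9 h 0 min / OT 0 h 43 min; Wed reg 6 h 21 min / OT 0 h 0 min; Thu reg 7 h 0 min / OT 0 h 0 min; Fri reg 9 h 0 min / OT 1 h 30 min.
Totals: regular 31 h 21 min, overtime 2 h 13 min.

Regular 31.35 hours, overtime 2.22 hours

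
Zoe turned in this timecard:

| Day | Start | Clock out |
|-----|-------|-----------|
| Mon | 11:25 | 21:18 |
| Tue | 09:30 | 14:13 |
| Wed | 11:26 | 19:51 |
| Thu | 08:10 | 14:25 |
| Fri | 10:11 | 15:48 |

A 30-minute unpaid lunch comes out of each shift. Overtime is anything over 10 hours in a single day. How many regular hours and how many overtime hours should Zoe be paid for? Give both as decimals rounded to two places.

Mon: 11:25–21:18 = 9 h 53 min; less 30 min break → 9 h 23 min
Tue: 09:30–14:13 = 4 h 43 min; less 30 min break → 4 h 13 min
Wed: 11:26–19:51 = 8 h 25 min; less 30 min break → 7 h 55 min
Thu: 08:10–14:25 = 6 h 15 min; less 30 min break → 5 h 45 min
Fri: 10:11–15:48 = 5 h 37 min; less 30 min break → 5 h 7 min
Mon reg 9 h 23 min / OT 0 h 0 min; Tue reg 4 h 13 min / OT 0 h 0 min; Wed reg 7 h 55 min / OT 0 h 0 min; Thu reg 5 h 45 min / OT 0 h 0 min; Fri reg 5 h 7 min / OT 0 h 0 min.
Totals: regular 32 h 23 min, overtime 0 h 0 min.

Regular 32.38 hours, overtime 0.00 hours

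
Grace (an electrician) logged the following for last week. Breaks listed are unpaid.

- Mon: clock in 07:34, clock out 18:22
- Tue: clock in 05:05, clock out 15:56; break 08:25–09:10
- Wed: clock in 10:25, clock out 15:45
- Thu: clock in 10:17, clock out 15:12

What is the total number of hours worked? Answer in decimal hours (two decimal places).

31.15 hours

Mon: 07:34–18:22 = 10 h 48 min
Tue: 05:05–15:56 = 10 h 51 min; less 45 min break → 10 h 6 min
Wed: 10:25–15:45 = 5 h 20 min
Thu: 10:17–15:12 = 4 h 55 min
Total: 10 h 48 min + 10 h 6 min + 5 h 20 min + 4 h 55 min = 31 h 9 min.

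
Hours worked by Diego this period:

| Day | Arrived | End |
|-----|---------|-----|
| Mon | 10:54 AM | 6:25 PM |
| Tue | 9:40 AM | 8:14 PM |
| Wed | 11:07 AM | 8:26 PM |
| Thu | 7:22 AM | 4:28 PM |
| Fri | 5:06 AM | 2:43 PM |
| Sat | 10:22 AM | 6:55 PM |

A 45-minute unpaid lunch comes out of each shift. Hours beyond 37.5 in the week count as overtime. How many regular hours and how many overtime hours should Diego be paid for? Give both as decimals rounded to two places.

Regular 37.50 hours, overtime 12.67 hours

Mon: 10:54 AM–6:25 PM = 7 h 31 min; less 45 min break → 6 h 46 min
Tue: 9:40 AM–8:14 PM = 10 h 34 min; less 45 min break → 9 h 49 min
Wed: 11:07 AM–8:26 PM = 9 h 19 min; less 45 min break → 8 h 34 min
Thu: 7:22 AM–4:28 PM = 9 h 6 min; less 45 min break → 8 h 21 min
Fri: 5:06 AM–2:43 PM = 9 h 37 min; less 45 min break → 8 h 52 min
Sat: 10:22 AM–6:55 PM = 8 h 33 min; less 45 min break → 7 h 48 min
Total worked: 50 h 10 min = 50.17 h.
Threshold 37.5 h → overtime 12 h 40 min, regular 37 h 30 min.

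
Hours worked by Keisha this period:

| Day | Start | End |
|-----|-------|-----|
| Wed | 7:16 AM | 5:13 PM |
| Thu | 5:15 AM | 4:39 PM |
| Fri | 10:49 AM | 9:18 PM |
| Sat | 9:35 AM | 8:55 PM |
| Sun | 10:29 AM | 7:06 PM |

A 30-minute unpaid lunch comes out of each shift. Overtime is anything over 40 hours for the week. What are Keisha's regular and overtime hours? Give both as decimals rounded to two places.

Regular 40.00 hours, overtime 9.28 hours

Wed: 7:16 AM–5:13 PM = 9 h 57 min; less 30 min break → 9 h 27 min
Thu: 5:15 AM–4:39 PM = 11 h 24 min; less 30 min break → 10 h 54 min
Fri: 10:49 AM–9:18 PM = 10 h 29 min; less 30 min break → 9 h 59 min
Sat: 9:35 AM–8:55 PM = 11 h 20 min; less 30 min break → 10 h 50 min
Sun: 10:29 AM–7:06 PM = 8 h 37 min; less 30 min break → 8 h 7 min
Total worked: 49 h 17 min = 49.28 h.
Threshold 40 h → overtime 9 h 17 min, regular 40 h 0 min.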